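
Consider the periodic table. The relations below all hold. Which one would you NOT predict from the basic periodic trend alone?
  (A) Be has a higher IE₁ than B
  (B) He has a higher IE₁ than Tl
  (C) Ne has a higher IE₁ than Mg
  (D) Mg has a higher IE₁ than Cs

The general trend: IE₁ increases across a period and decreases down a group.
(A) Be (period 2, group 2) vs B (period 2, group 13): the stated order contradicts the simple trend.
(B) He (period 1, group 18) vs Tl (period 6, group 13): the stated order agrees with the simple trend.
(C) Ne (period 2, group 18) vs Mg (period 3, group 2): the stated order agrees with the simple trend.
(D) Mg (period 3, group 2) vs Cs (period 6, group 1): the stated order agrees with the simple trend.
The exception is (A): removing B's lone 2p electron is easier than breaking Be's filled 2s².

(A)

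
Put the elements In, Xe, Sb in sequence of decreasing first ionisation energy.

Xe, Sb, In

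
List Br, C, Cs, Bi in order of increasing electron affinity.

Cs < Bi < C < Br

C is in period 2, group 14; Br is in period 4, group 17; Cs is in period 6, group 1; Bi is in period 6, group 15.
Adding an electron releases more energy for atoms nearer the top right (short of the noble gases).
Neither a single period nor a single group — weigh both effects.
Bi > Cs: Bi lies to the right of Cs in period 6, so the across-period effect alone puts Bi higher.
C > Bi: period and group pull opposite ways; the down-group shift dominates (122 vs 91 kJ/mol).
Br > C: the two effects oppose for this pair; the across-period effect wins (325 vs 122 kJ/mol).
For reference (kJ/mol): C 122, Br 325, Cs 46, Bi 91.
So from lowest to highest: Cs < Bi < C < Br.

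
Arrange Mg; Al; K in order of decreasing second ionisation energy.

K > Al > Mg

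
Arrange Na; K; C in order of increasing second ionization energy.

IE_2 is the cost of taking one more electron from the +1 cation: Na⁺ is the bare [Ne] core; K⁺ is the bare [Ar] core; C⁺ still has 3 valence electrons.
Core electrons are held far more tightly than valence electrons, so K and Na top the IE_2 order.
Approximate IE_2 values (kJ/mol): Na 4562, K 3052, C 2353.
Overall IE_2 order: C < K < Na.

C < K < Na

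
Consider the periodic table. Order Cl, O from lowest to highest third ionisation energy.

Cl < O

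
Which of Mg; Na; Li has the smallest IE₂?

Mg

After 1 electron has been removed, what remains? Mg⁺ still has 1 valence electron; Na⁺ is the bare [Ne] core; Li⁺ is the bare [He] core.
Pulling an electron out of a noble-gas core costs far more than removing a remaining valence electron, so Na and Li sit at the high end of IE_2.
Approximate IE_2 values (kJ/mol): Mg 1451, Na 4562, Li 7298.
Overall IE_2 order: Mg < Na < Li.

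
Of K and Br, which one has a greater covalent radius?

K

Across a period the added protons contract the valence shell; down a group each new principal shell makes the atom larger.
All lie in period 4, so atomic radius increases right to left.
So K has the greater covalent radius (K > Br).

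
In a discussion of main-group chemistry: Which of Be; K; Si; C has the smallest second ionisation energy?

Si

Consider each +1 ion: Be⁺ still has 1 valence electron; K⁺ is the bare [Ar] core; Si⁺ still has 3 valence electrons; C⁺ still has 3 valence electrons.
Pulling an electron out of a noble-gas core costs far more than removing a remaining valence electron, so K sits at the high end of IE_2.
Valence configurations: Be⁺ [He]2s¹, Si⁺ [Ne]3s²3p¹, C⁺ [He]2s²2p¹.
Approximate IE_2 values (kJ/mol): Be 1757, K 3052, Si 1577, C 2353.
So the second ionization energies run Si < Be < C < K.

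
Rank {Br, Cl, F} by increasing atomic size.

F, Cl, Br

Radius decreases left→right (rising Z_eff, same n) and increases top→bottom (higher n).
All are in group 17, so atomic radius increases down the group.
So from smallest to largest: F < Cl < Br.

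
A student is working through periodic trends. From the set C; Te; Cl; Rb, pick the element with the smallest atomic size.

Atomic radius shrinks across a period as nuclear charge pulls the same shell inward, and grows down a group as new shells are added.
Neither a single period nor a single group — weigh both effects.
Cl > C: period and group pull opposite ways; the down-group shift dominates (99 vs 75 pm).
Te > Cl: relative to Cl, both the across-period and down-group shifts push Te's atomic radius up.
Rb > Te: both are in period 5; the period trend gives Rb the larger value.
Tabulated atomic radius (pm): C 75, Cl 99, Rb 210, Te 136.
The smallest atomic size among these belongs to C.

C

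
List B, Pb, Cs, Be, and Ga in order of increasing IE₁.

Cs < Ga < Pb < B < Be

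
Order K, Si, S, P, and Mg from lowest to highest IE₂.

The second ionization energy removes an electron from the +1 ion. For each element: K⁺ is the bare [Ar] core; Si⁺ still has 3 valence electrons; S⁺ still has 5 valence electrons; P⁺ still has 4 valence electrons; Mg⁺ still has 1 valence electron.
Core electrons are held far more tightly than valence electrons, so K tops the IE_2 order.
Valence configurations: Si⁺ [Ne]3s²3p¹, S⁺ [Ne]3s²3p³, P⁺ [Ne]3s²3p², Mg⁺ [Ne]3s¹.
The numbers (kJ/mol): K 3052, Si 1577, S 2252, P 1907, Mg 1451.
So the second ionization energies run Mg < Si < P < S < K.

Mg, Si, P, S, K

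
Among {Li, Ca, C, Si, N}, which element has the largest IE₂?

Li

IE_2 is the cost of taking one more electron from the +1 cation: Li⁺ is the bare [He] core; Ca⁺ still has 1 valence electron; C⁺ still has 3 valence electrons; Si⁺ still has 3 valence electrons; N⁺ still has 4 valence electrons.
Core electrons are held far more tightly than valence electrons, so Li tops the IE_2 order.
Valence configurations: Ca⁺ [Ar]4s¹, C⁺ [He]2s²2p¹, Si⁺ [Ne]3s²3p¹, N⁺ [He]2s²2p².
The numbers (kJ/mol): Li 7298, Ca 1145, C 2353, Si 1577, N 2856.
Putting it together, IE_2: Ca < Si < C < N < Li.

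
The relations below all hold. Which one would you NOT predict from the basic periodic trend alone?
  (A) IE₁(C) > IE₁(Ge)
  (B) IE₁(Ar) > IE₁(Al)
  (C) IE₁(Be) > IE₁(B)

(C)

The general trend: IE₁ increases across a period and decreases down a group.
(A) C (period 2, group 14) vs Ge (period 4, group 14): the stated order agrees with the simple trend.
(B) Ar (period 3, group 18) vs Al (period 3, group 13): the stated order agrees with the simple trend.
(C) Be (period 2, group 2) vs B (period 2, group 13): the stated order contradicts the simple trend.
The exception is (C): removing B's lone 2p electron is easier than breaking Be's filled 2s².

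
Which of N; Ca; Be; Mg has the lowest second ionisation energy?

Ca

Consider each +1 ion: N⁺ still has 4 valence electrons; Ca⁺ still has 1 valence electron; Be⁺ still has 1 valence electron; Mg⁺ still has 1 valence electron.
All are still removing valence electrons, so compare the +1 ions as you would atoms: IE_2 generally rises across a period (higher Z_eff) and falls down a group (larger shell), subject to the usual subshell exceptions.
Valence configurations: N⁺ [He]2s²2p², Ca⁺ [Ar]4s¹, Be⁺ [He]2s¹, Mg⁺ [Ne]3s¹.
The numbers (kJ/mol): N 2856, Ca 1145, Be 1757, Mg 1451.
Putting it together, IE_2: Ca < Mg < Be < N.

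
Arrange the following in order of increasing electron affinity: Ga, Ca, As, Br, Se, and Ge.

Ca < Ga < As < Ge < Se < Br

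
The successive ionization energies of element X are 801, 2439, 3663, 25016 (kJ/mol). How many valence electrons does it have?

3

Look for the largest jump between consecutive ionization energies: IE4/IE3 ≈ 6.8, far larger than any earlier ratio.
That jump marks the point where a core electron is being removed. So the atom has 3 valence electrons.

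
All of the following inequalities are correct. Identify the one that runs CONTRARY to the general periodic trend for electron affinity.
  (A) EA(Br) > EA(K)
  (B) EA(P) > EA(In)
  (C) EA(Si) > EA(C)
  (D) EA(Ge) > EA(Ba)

The general trend: electron affinity increases across a period and decreases down a group.
(A) Br (period 4, group 17) vs K (period 4, group 1): the stated order agrees with the simple trend.
(B) P (period 3, group 15) vs In (period 5, group 13): the stated order agrees with the simple trend.
(C) Si (period 3, group 14) vs C (period 2, group 14): the stated order contradicts the simple trend.
(D) Ge (period 4, group 14) vs Ba (period 6, group 2): the stated order agrees with the simple trend.
The exception is (C): Si's larger, more diffuse 3p orbitals accept an added electron slightly more readily than C's compact 2p.

(C)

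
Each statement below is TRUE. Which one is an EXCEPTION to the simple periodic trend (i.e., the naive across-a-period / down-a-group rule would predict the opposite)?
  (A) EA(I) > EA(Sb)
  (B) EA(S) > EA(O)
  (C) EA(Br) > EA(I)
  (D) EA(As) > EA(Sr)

(B)

The general trend: electron affinity increases across a period and decreases down a group.
(A) I (period 5, group 17) vs Sb (period 5, group 15): the stated order agrees with the simple trend.
(B) S (period 3, group 16) vs O (period 2, group 16): the stated order contradicts the simple trend.
(C) Br (period 4, group 17) vs I (period 5, group 17): the stated order agrees with the simple trend.
(D) As (period 4, group 15) vs Sr (period 5, group 2): the stated order agrees with the simple trend.
The exception is (B): the compact 2p subshell of O repels the added electron more than S's larger 3p does.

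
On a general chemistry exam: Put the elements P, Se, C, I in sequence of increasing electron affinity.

P < C < Se < I

C is in period 2, group 14; P is in period 3, group 15; Se is in period 4, group 16; I is in period 5, group 17.
Atoms with high Z_eff and room in the valence shell (especially the halogens) have the most exothermic electron affinities.
These sit on a diagonal, where the across-period and down-group effects partly cancel.
C > P: the two effects oppose for this pair; the down-group effect wins (122 vs 72 kJ/mol).
Se > C: period and group pull opposite ways; the across-period shift dominates (195 vs 122 kJ/mol).
I > Se: the two effects oppose for this pair; the across-period effect wins (295 vs 195 kJ/mol).
Tabulated electron affinity (kJ/mol): C 122, P 72, Se 195, I 295.
So from lowest to highest: P < C < Se < I.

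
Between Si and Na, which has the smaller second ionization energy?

Si

The second ionization energy removes an electron from the +1 ion. For each element: Si⁺ still has 3 valence electrons; Na⁺ is the bare [Ne] core.
Breaking into a closed-shell core is much more expensive than removing a leftover valence electron — Na has the largest IE_2 here.
Tabulated IE_2 (kJ/mol): Si 1577, Na 4562.
Hence IE_2: Si < Na.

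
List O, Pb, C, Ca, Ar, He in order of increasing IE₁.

Ca < Pb < C < O < Ar < He

Removing the outermost electron gets harder across a period and easier down a group.
These span different periods and groups, so the two trends combine.
Pb > Ca: period and group pull opposite ways; the across-period shift dominates (716 vs 590 kJ/mol).
C > Pb: C sits above Pb in group 14, so the down-group effect alone puts C higher.
O > C: both are in period 2; the period trend gives O the larger value.
Ar > O: period and group pull opposite ways; the across-period shift dominates (1521 vs 1314 kJ/mol).
He > Ar: they share group 18; the group trend gives He the larger value.
For reference (kJ/mol): He 2372, C 1086, O 1314, Ar 1521, Ca 590, Pb 716.
So from lowest to highest: Ca < Pb < C < O < Ar < He.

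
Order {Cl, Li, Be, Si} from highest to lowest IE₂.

The second ionization energy removes an electron from the +1 ion. For each element: Cl⁺ still has 6 valence electrons; Li⁺ is the bare [He] core; Be⁺ still has 1 valence electron; Si⁺ still has 3 valence electrons.
Pulling an electron out of a noble-gas core costs far more than removing a remaining valence electron, so Li sits at the high end of IE_2.
Valence configurations: Cl⁺ [Ne]3s²3p⁴, Be⁺ [He]2s¹, Si⁺ [Ne]3s²3p¹.
The numbers (kJ/mol): Cl 2298, Li 7298, Be 1757, Si 1577.
Putting it together, IE_2: Si < Be < Cl < Li.

Li > Cl > Be > Si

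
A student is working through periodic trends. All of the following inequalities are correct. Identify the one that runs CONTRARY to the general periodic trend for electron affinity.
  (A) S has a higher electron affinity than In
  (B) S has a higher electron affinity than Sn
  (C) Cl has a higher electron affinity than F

The general trend: electron affinity increases across a period and decreases down a group.
(A) S (period 3, group 16) vs In (period 5, group 13): the stated order agrees with the simple trend.
(B) S (period 3, group 16) vs Sn (period 5, group 14): the stated order agrees with the simple trend.
(C) Cl (period 3, group 17) vs F (period 2, group 17): the stated order contradicts the simple trend.
The exception is (C): F's small 2p subshell makes the incoming electron feel strong e⁻–e⁻ repulsion, so Cl actually releases more energy on gaining an electron.

(C)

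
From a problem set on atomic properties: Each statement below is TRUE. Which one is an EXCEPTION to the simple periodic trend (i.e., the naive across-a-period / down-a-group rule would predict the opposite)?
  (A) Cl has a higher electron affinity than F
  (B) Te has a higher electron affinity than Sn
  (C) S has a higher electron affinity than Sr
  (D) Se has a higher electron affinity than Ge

(A)

The general trend: electron affinity increases across a period and decreases down a group.
(A) Cl (period 3, group 17) vs F (period 2, group 17): the stated order contradicts the simple trend.
(B) Te (period 5, group 16) vs Sn (period 5, group 14): the stated order agrees with the simple trend.
(C) S (period 3, group 16) vs Sr (period 5, group 2): the stated order agrees with the simple trend.
(D) Se (period 4, group 16) vs Ge (period 4, group 14): the stated order agrees with the simple trend.
The exception is (A): F's small 2p subshell makes the incoming electron feel strong e⁻–e⁻ repulsion, so Cl actually releases more energy on gaining an electron.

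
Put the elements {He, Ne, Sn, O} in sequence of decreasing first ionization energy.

He is in period 1, group 18; O is in period 2, group 16; Ne is in period 2, group 18; Sn is in period 5, group 14.
First ionization energy rises across a period (greater Z_eff holds electrons more tightly) and falls down a group (valence electrons are farther from the nucleus).
These span different periods and groups, so the two trends combine.
O > Sn: both effects reinforce here, so O is clearly the higher of the two.
Ne > O: both are in period 2; the period trend gives Ne the larger value.
He > Ne: they share group 18; the group trend gives He the larger value.
Tabulated first ionization energy (kJ/mol): He 2372, O 1314, Ne 2081, Sn 709.
So from highest to lowest: He > Ne > O > Sn.

He, Ne, O, Sn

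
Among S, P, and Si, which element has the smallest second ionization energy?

After 1 electron has been removed, what remains? S⁺ still has 5 valence electrons; P⁺ still has 4 valence electrons; Si⁺ still has 3 valence electrons.
All are still removing valence electrons, so compare the +1 ions as you would atoms: IE_2 generally rises across a period (higher Z_eff) and falls down a group (larger shell), subject to the usual subshell exceptions.
Valence configurations: S⁺ [Ne]3s²3p³, P⁺ [Ne]3s²3p², Si⁺ [Ne]3s²3p¹.
The numbers (kJ/mol): S 2252, P 1907, Si 1577.
Putting it together, IE_2: Si < P < S.

Si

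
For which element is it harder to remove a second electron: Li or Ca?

Li

Consider each +1 ion: Li⁺ is the bare [He] core; Ca⁺ still has 1 valence electron.
Breaking into a closed-shell core is much more expensive than removing a leftover valence electron — Li has the largest IE_2 here.
The numbers (kJ/mol): Li 7298, Ca 1145.
So the second ionization energies run Ca < Li.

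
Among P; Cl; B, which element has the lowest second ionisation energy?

P

IE_2 is the cost of taking one more electron from the +1 cation: P⁺ still has 4 valence electrons; Cl⁺ still has 6 valence electrons; B⁺ still has 2 valence electrons.
All are still removing valence electrons, so compare the +1 ions as you would atoms: IE_2 generally rises across a period (higher Z_eff) and falls down a group (larger shell), subject to the usual subshell exceptions.
Valence configurations: P⁺ [Ne]3s²3p², Cl⁺ [Ne]3s²3p⁴, B⁺ [He]2s².
Tabulated IE_2 (kJ/mol): P 1907, Cl 2298, B 2427.
Putting it together, IE_2: P < Cl < B.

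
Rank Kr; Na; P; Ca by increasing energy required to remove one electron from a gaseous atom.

Na < Ca < P < Kr

Removing the outermost electron gets harder across a period and easier down a group.
Here both period and group differ, so the two effects have to be weighed against each other.
Ca > Na: period and group pull opposite ways; the across-period shift dominates (590 vs 496 kJ/mol).
P > Ca: both effects reinforce here, so P is clearly the higher of the two.
Kr > P: the two effects oppose for this pair; the across-period effect wins (1351 vs 1012 kJ/mol).
For reference (kJ/mol): Na 496, P 1012, Ca 590, Kr 1351.
So from lowest to highest: Na < Ca < P < Kr.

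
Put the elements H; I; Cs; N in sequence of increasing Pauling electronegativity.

Smaller atoms with higher effective nuclear charge are more electronegative.
Here both period and group differ, so the two effects have to be weighed against each other.
H > Cs: H sits above Cs in group 1, so the down-group effect alone puts H higher.
I > H: period and group pull opposite ways; the across-period shift dominates (2.66 vs 2.20).
N > I: period and group pull opposite ways; the down-group shift dominates (3.04 vs 2.66).
Approximate values (Pauling): H 2.20, N 3.04, I 2.66, Cs 0.79.
So from lowest to highest: Cs < H < I < N.

Cs, H, I, N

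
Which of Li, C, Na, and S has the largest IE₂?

Li

The second ionization energy removes an electron from the +1 ion. For each element: Li⁺ is the bare [He] core; C⁺ still has 3 valence electrons; Na⁺ is the bare [Ne] core; S⁺ still has 5 valence electrons.
Pulling an electron out of a noble-gas core costs far more than removing a remaining valence electron, so Na and Li sit at the high end of IE_2.
Valence configurations: C⁺ [He]2s²2p¹, S⁺ [Ne]3s²3p³.
The numbers (kJ/mol): Li 7298, C 2353, Na 4562, S 2252.
So the second ionization energies run S < C < Na < Li.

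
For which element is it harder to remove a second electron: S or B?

B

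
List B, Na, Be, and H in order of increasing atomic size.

H is in period 1, group 1; Be is in period 2, group 2; B is in period 2, group 13; Na is in period 3, group 1.
Across a period the added protons contract the valence shell; down a group each new principal shell makes the atom larger.
These span different periods and groups, so the two trends combine.
B > H: period and group pull opposite ways; the down-group shift dominates (85 vs 32 pm).
Be > B: Be lies to the left of B in period 2, so the across-period effect alone puts Be larger.
Na > Be: both effects reinforce here, so Na is clearly the larger of the two.
Approximate values (pm): H 32, Be 102, B 85, Na 155.
So from smallest to largest: H < B < Be < Na.

H, B, Be, Na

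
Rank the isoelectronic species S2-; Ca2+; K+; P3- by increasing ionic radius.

Ca2+ < K+ < S2- < P3-

All of these have 18 electrons, so size is governed by nuclear charge alone: the more protons, the stronger the pull on the same electron cloud, and the smaller the ion.
Nuclear charges: Ca2+ (Z=20), K+ (Z=19), S2- (Z=16), P3- (Z=15).
Smallest to largest: Ca2+ < K+ < S2- < P3-.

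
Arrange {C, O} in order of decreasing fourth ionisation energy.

The fourth ionization energy removes an electron from the +3 ion. For each element: C³⁺ still has 1 valence electron; O³⁺ still has 3 valence electrons.
All are still removing valence electrons, so compare the +3 ions as you would atoms: IE_4 generally rises across a period (higher Z_eff) and falls down a group (larger shell), subject to the usual subshell exceptions.
Valence configurations: C³⁺ [He]2s¹, O³⁺ [He]2s²2p¹.
Tabulated IE_4 (kJ/mol): C 6223, O 7469.
Putting it together, IE_4: C < O.

O > C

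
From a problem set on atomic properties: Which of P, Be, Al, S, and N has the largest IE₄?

The fourth ionization energy removes an electron from the +3 ion. For each element: P³⁺ still has 2 valence electrons; Be³⁺ is already 1 electron into the core; Al³⁺ is the bare [Ne] core; S³⁺ still has 3 valence electrons; N³⁺ still has 2 valence electrons.
Pulling an electron out of a noble-gas core costs far more than removing a remaining valence electron, so Al and Be sit at the high end of IE_4.
Valence configurations: P³⁺ [Ne]3s², S³⁺ [Ne]3s²3p¹, N³⁺ [He]2s².
S³⁺ loses a lone 3p electron whereas P³⁺ must break into a filled 3s² pair, so IE_4(P) > IE_4(S) even though S has the higher nuclear charge.
The numbers (kJ/mol): P 4964, Be 21007, Al 11577, S 4556, N 7475.
Putting it together, IE_4: S < P < N < Al < Be.

Be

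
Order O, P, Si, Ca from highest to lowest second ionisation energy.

O > P > Si > Ca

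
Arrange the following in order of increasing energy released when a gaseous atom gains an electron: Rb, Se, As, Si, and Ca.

Si is in period 3, group 14; Ca is in period 4, group 2; As is in period 4, group 15; Se is in period 4, group 16; Rb is in period 5, group 1.
Electron affinity generally becomes more exothermic across a period toward the halogens and less exothermic down a group.
Neither a single period nor a single group — weigh both effects.
Rb > Ca: this pair runs against the simple trend — see the exception note.
As > Rb: relative to Rb, both the across-period and down-group shifts push As's electron affinity up.
Si > As: period and group pull opposite ways; the down-group shift dominates (134 vs 78 kJ/mol).
Se > Si: period and group pull opposite ways; the across-period shift dominates (195 vs 134 kJ/mol).
Note the exception: Rb has a higher electron affinity than Ca, contrary to the simple trend — adding an electron to Ca (ns²) has to open a new, higher-energy np subshell, which is unfavourable.
For reference (kJ/mol): Si 134, Ca 2, As 78, Se 195, Rb 47.
So from lowest to highest: Ca < Rb < As < Si < Se.

Ca < Rb < As < Si < Se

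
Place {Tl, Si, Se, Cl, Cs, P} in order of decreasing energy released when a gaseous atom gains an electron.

Si is in period 3, group 14; P is in period 3, group 15; Cl is in period 3, group 17; Se is in period 4, group 16; Cs is in period 6, group 1; Tl is in period 6, group 13.
Atoms with high Z_eff and room in the valence shell (especially the halogens) have the most exothermic electron affinities.
Neither a single period nor a single group — weigh both effects.
Cs > Tl: this pair runs against the simple trend — see the exception note.
P > Cs: relative to Cs, both the across-period and down-group shifts push P's electron affinity up.
Si > P: this pair runs against the simple trend — see the exception note.
Se > Si: the two effects oppose for this pair; the across-period effect wins (195 vs 134 kJ/mol).
Cl > Se: both effects reinforce here, so Cl is clearly the higher of the two.
Note the exception: Cs has a higher electron affinity than Tl, contrary to the simple trend — Tl's ns²np¹ configuration gives only a small electron affinity — the sparsely filled np subshell binds an added electron weakly.
Note the exception: Si has a higher electron affinity than P, contrary to the simple trend — adding an electron to P's half-filled 3p³ is unfavourable, so Si (3p²) has the more exothermic EA.
Approximate values (kJ/mol): Si 134, P 72, Cl 349, Se 195, Cs 46, Tl 19.
So from highest to lowest: Cl > Se > Si > P > Cs > Tl.

Cl > Se > Si > P > Cs > Tl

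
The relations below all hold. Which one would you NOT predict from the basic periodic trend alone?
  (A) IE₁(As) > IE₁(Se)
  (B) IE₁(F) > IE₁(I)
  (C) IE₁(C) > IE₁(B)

(A)

The general trend: first ionisation energy increases across a period and decreases down a group.
(A) As (period 4, group 15) vs Se (period 4, group 16): the stated order contradicts the simple trend.
(B) F (period 2, group 17) vs I (period 5, group 17): the stated order agrees with the simple trend.
(C) C (period 2, group 14) vs B (period 2, group 13): the stated order agrees with the simple trend.
The exception is (A): Se (4p⁴) ionizes more easily than half-filled As (4p³).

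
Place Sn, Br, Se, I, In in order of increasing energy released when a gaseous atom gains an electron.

Adding an electron releases more energy for atoms nearer the top right (short of the noble gases).
Neither a single period nor a single group — weigh both effects.
Sn > In: Sn lies to the right of In in period 5, so the across-period effect alone puts Sn higher.
Se > Sn: relative to Sn, both the across-period and down-group shifts push Se's electron affinity up.
I > Se: period and group pull opposite ways; the across-period shift dominates (295 vs 195 kJ/mol).
Br > I: they share group 17; the group trend gives Br the larger value.
For reference (kJ/mol): Se 195, Br 325, In 29, Sn 107, I 295.
So from lowest to highest: In < Sn < Se < I < Br.

In < Sn < Se < I < Br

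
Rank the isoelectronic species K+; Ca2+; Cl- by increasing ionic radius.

Ca2+ < K+ < Cl-

All of these have 18 electrons, so size is governed by nuclear charge alone: the more protons, the stronger the pull on the same electron cloud, and the smaller the ion.
Nuclear charges: Ca2+ (Z=20), K+ (Z=19), Cl- (Z=17).
Smallest to largest: Ca2+ < K+ < Cl-.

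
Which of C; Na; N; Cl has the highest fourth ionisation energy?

The fourth ionization energy removes an electron from the +3 ion. For each element: C³⁺ still has 1 valence electron; Na³⁺ is already 2 electrons into the core; N³⁺ still has 2 valence electrons; Cl³⁺ still has 4 valence electrons.
Core electrons are held far more tightly than valence electrons, so Na tops the IE_4 order.
Valence configurations: C³⁺ [He]2s¹, N³⁺ [He]2s², Cl³⁺ [Ne]3s²3p².
Tabulated IE_4 (kJ/mol): C 6223, Na 9543, N 7475, Cl 5159.
So the fourth ionization energies run Cl < C < N < Na.

Na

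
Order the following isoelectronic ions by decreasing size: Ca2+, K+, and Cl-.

All of these have 18 electrons, so size is governed by nuclear charge alone: the more protons, the stronger the pull on the same electron cloud, and the smaller the ion.
Nuclear charges: Ca2+ (Z=20), K+ (Z=19), Cl- (Z=17).
Largest to smallest: Cl- > K+ > Ca2+.

Cl- > K+ > Ca2+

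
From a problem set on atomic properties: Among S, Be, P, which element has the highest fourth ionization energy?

Be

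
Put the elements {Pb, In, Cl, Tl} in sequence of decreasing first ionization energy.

Cl > Pb > Tl > In

Removing the outermost electron gets harder across a period and easier down a group.
Neither a single period nor a single group — weigh both effects.
Tl > In: this pair runs against the simple trend — see the exception note.
Pb > Tl: both are in period 6; the period trend gives Pb the larger value.
Cl > Pb: both effects reinforce here, so Cl is clearly the higher of the two.
Note the exception: Tl has a higher first ionization energy than In, contrary to the simple trend — relativistic 6s stabilisation and poor 4f/5d shielding distort the trend for the heavy p-block elements.
For reference (kJ/mol): Cl 1251, In 558, Tl 589, Pb 716.
So from highest to lowest: Cl > Pb > Tl > In.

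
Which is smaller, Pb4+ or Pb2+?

Pb4+

Both ions have Z = 82 protons, but Pb4+ has lost more electrons, so its remaining electrons feel a larger effective nuclear charge per electron and are pulled in more tightly.
Higher positive charge → smaller ion, so Pb2+ > Pb4+.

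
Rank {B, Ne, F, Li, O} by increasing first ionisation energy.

Li < B < O < F < Ne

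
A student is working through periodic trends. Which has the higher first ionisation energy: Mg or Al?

Mg is in period 3, group 2; Al is in period 3, group 13.
First ionization energy rises across a period (greater Z_eff holds electrons more tightly) and falls down a group (valence electrons are farther from the nucleus).
All lie in period 3; the across-period trend (first ionization energy increases left to right) applies, with the exception below.
Note the exception: Mg has a higher first ionization energy than Al, contrary to the simple trend — Al's single 3p electron is easier to remove than one from Mg's filled 3s².
Approximate values (kJ/mol): Mg 738, Al 578.
So Mg has the higher first ionisation energy (Mg > Al).

Mg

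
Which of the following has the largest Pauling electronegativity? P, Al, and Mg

Mg is in period 3, group 2; Al is in period 3, group 13; P is in period 3, group 15.
EN rises left→right (higher Z_eff, smaller atoms) and falls top→bottom (larger, more shielded atoms).
All lie in period 3, so electronegativity increases left to right.
The largest Pauling electronegativity among these belongs to P.

P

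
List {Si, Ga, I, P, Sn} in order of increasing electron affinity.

Ga < P < Sn < Si < I

Si is in period 3, group 14; P is in period 3, group 15; Ga is in period 4, group 13; Sn is in period 5, group 14; I is in period 5, group 17.
Adding an electron releases more energy for atoms nearer the top right (short of the noble gases).
These span different periods and groups, so the two trends combine.
P > Ga: relative to Ga, both the across-period and down-group shifts push P's electron affinity up.
Sn > P: this pair runs against the simple trend — see the exception note.
Si > Sn: Si sits above Sn in group 14, so the down-group effect alone puts Si higher.
I > Si: the two effects oppose for this pair; the across-period effect wins (295 vs 134 kJ/mol).
Note the exception: Sn has a higher electron affinity than P, contrary to the simple trend — adding an electron to P's half-filled np³ subshell costs electron-pairing energy.
Note the exception: Si has a higher electron affinity than P, contrary to the simple trend — adding an electron to P's half-filled 3p³ is unfavourable, so Si (3p²) has the more exothermic EA.
Tabulated electron affinity (kJ/mol): Si 134, P 72, Ga 29, Sn 107, I 295.
So from lowest to highest: Ga < P < Sn < Si < I.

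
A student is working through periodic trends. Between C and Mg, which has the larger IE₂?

C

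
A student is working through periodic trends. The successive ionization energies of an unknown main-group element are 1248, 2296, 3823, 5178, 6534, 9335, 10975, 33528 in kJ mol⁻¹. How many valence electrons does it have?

Look for the largest jump between consecutive ionization energies: IE8/IE7 ≈ 3.1, far larger than any earlier ratio.
That jump marks the point where a core electron is being removed. So the atom has 7 valence electrons.

7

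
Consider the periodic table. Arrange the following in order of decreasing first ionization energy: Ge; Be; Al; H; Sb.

H, Be, Sb, Ge, Al

H is in period 1, group 1; Be is in period 2, group 2; Al is in period 3, group 13; Ge is in period 4, group 14; Sb is in period 5, group 15.
First ionization energy rises across a period (greater Z_eff holds electrons more tightly) and falls down a group (valence electrons are farther from the nucleus).
A diagonal step moves right (one effect) and down (the opposite effect) at once.
Ge > Al: period and group pull opposite ways; the across-period shift dominates (762 vs 578 kJ/mol).
Sb > Ge: the two effects oppose for this pair; the across-period effect wins (831 vs 762 kJ/mol).
Be > Sb: the two effects oppose for this pair; the down-group effect wins (900 vs 831 kJ/mol).
H > Be: period and group pull opposite ways; the down-group shift dominates (1312 vs 900 kJ/mol).
For reference (kJ/mol): H 1312, Be 900, Al 578, Ge 762, Sb 831.
So from highest to lowest: H > Be > Sb > Ge > Al.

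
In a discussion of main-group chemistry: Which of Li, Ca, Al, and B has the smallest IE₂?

The second ionization energy removes an electron from the +1 ion. For each element: Li⁺ is the bare [He] core; Ca⁺ still has 1 valence electron; Al⁺ still has 2 valence electrons; B⁺ still has 2 valence electrons.
Breaking into a closed-shell core is much more expensive than removing a leftover valence electron — Li has the largest IE_2 here.
Valence configurations: Ca⁺ [Ar]4s¹, Al⁺ [Ne]3s², B⁺ [He]2s².
The numbers (kJ/mol): Li 7298, Ca 1145, Al 1817, B 2427.
So the second ionization energies run Ca < Al < B < Li.

Ca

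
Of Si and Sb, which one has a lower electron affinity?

Sb

Si is in period 3, group 14; Sb is in period 5, group 15.
Adding an electron releases more energy for atoms nearer the top right (short of the noble gases).
Here both period and group differ, so the two effects have to be weighed against each other.
Si > Sb: the two effects oppose for this pair; the down-group effect wins (134 vs 103 kJ/mol).
Tabulated electron affinity (kJ/mol): Si 134, Sb 103.
So Sb has the lower electron affinity (Sb < Si).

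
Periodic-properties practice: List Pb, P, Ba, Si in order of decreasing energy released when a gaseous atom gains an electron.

Si is in period 3, group 14; P is in period 3, group 15; Ba is in period 6, group 2; Pb is in period 6, group 14.
Electron affinity generally becomes more exothermic across a period toward the halogens and less exothermic down a group.
Here both period and group differ, so the two effects have to be weighed against each other.
Pb > Ba: Pb lies to the right of Ba in period 6, so the across-period effect alone puts Pb higher.
P > Pb: relative to Pb, both the across-period and down-group shifts push P's electron affinity up.
Si > P: this pair runs against the simple trend — see the exception note.
Note the exception: Si has a higher electron affinity than P, contrary to the simple trend — adding an electron to P's half-filled 3p³ is unfavourable, so Si (3p²) has the more exothermic EA.
For reference (kJ/mol): Si 134, P 72, Ba 14, Pb 35.
So from highest to lowest: Si > P > Pb > Ba.

Si, P, Pb, Ba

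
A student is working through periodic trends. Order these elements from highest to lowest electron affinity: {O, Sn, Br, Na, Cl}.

Cl > Br > O > Sn > Na

O is in period 2, group 16; Na is in period 3, group 1; Cl is in period 3, group 17; Br is in period 4, group 17; Sn is in period 5, group 14.
Adding an electron releases more energy for atoms nearer the top right (short of the noble gases).
Here both period and group differ, so the two effects have to be weighed against each other.
Sn > Na: period and group pull opposite ways; the across-period shift dominates (107 vs 53 kJ/mol).
O > Sn: relative to Sn, both the across-period and down-group shifts push O's electron affinity up.
Br > O: period and group pull opposite ways; the across-period shift dominates (325 vs 141 kJ/mol).
Cl > Br: they share group 17; the group trend gives Cl the larger value.
For reference (kJ/mol): O 141, Na 53, Cl 349, Br 325, Sn 107.
So from highest to lowest: Cl > Br > O > Sn > Na.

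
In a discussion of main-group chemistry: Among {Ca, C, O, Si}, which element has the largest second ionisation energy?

O

IE_2 is the cost of taking one more electron from the +1 cation: Ca⁺ still has 1 valence electron; C⁺ still has 3 valence electrons; O⁺ still has 5 valence electrons; Si⁺ still has 3 valence electrons.
All are still removing valence electrons, so compare the +1 ions as you would atoms: IE_2 generally rises across a period (higher Z_eff) and falls down a group (larger shell), subject to the usual subshell exceptions.
Valence configurations: Ca⁺ [Ar]4s¹, C⁺ [He]2s²2p¹, O⁺ [He]2s²2p³, Si⁺ [Ne]3s²3p¹.
Approximate IE_2 values (kJ/mol): Ca 1145, C 2353, O 3388, Si 1577.
Hence IE_2: Ca < Si < C < O.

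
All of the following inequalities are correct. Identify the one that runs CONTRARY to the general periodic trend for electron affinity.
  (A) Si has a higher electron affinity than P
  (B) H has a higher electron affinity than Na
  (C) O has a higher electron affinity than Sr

The general trend: electron affinity increases across a period and decreases down a group.
(A) Si (period 3, group 14) vs P (period 3, group 15): the stated order contradicts the simple trend.
(B) H (period 1, group 1) vs Na (period 3, group 1): the stated order agrees with the simple trend.
(C) O (period 2, group 16) vs Sr (period 5, group 2): the stated order agrees with the simple trend.
The exception is (A): adding an electron to P's half-filled 3p³ is unfavourable, so Si (3p²) has the more exothermic EA.

(A)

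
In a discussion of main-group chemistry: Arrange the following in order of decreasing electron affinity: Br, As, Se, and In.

Br > Se > As > In

As is in period 4, group 15; Se is in period 4, group 16; Br is in period 4, group 17; In is in period 5, group 13.
EA tends to increase across a period and decrease down a group, though the pattern is less regular than for IE or radius.
Here both period and group differ, so the two effects have to be weighed against each other.
As > In: relative to In, both the across-period and down-group shifts push As's electron affinity up.
Se > As: Se lies to the right of As in period 4, so the across-period effect alone puts Se higher.
Br > Se: both are in period 4; the period trend gives Br the larger value.
For reference (kJ/mol): As 78, Se 195, Br 325, In 29.
So from highest to lowest: Br > Se > As > In.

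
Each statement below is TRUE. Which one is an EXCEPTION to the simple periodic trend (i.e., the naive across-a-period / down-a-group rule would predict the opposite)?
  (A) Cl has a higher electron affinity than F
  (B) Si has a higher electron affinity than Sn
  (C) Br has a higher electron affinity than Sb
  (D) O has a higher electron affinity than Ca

The general trend: electron affinity increases across a period and decreases down a group.
(A) Cl (period 3, group 17) vs F (period 2, group 17): the stated order contradicts the simple trend.
(B) Si (period 3, group 14) vs Sn (period 5, group 14): the stated order agrees with the simple trend.
(C) Br (period 4, group 17) vs Sb (period 5, group 15): the stated order agrees with the simple trend.
(D) O (period 2, group 16) vs Ca (period 4, group 2): the stated order agrees with the simple trend.
The exception is (A): F's small 2p subshell makes the incoming electron feel strong e⁻–e⁻ repulsion, so Cl actually releases more energy on gaining an electron.

(A)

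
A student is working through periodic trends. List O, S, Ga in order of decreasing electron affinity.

O is in period 2, group 16; S is in period 3, group 16; Ga is in period 4, group 13.
Atoms with high Z_eff and room in the valence shell (especially the halogens) have the most exothermic electron affinities.
These span different periods and groups, so the two trends combine.
O > Ga: both effects reinforce here, so O is clearly the higher of the two.
S > O: this pair runs against the simple trend — see the exception note.
Note the exception: S has a higher electron affinity than O, contrary to the simple trend — the compact 2p subshell of O repels the added electron more than S's larger 3p does.
Approximate values (kJ/mol): O 141, S 200, Ga 29.
So from highest to lowest: S > O > Ga.

S > O > Ga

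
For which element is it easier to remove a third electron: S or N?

S

Consider each +2 ion: S²⁺ still has 4 valence electrons; N²⁺ still has 3 valence electrons.
All are still removing valence electrons, so compare the +2 ions as you would atoms: IE_3 generally rises across a period (higher Z_eff) and falls down a group (larger shell), subject to the usual subshell exceptions.
Valence configurations: S²⁺ [Ne]3s²3p², N²⁺ [He]2s²2p¹.
Tabulated IE_3 (kJ/mol): S 3357, N 4578.
Hence IE_3: S < N.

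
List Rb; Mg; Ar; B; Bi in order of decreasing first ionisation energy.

Ar, B, Mg, Bi, Rb

Removing the outermost electron gets harder across a period and easier down a group.
Here both period and group differ, so the two effects have to be weighed against each other.
Bi > Rb: the two effects oppose for this pair; the across-period effect wins (703 vs 403 kJ/mol).
Mg > Bi: the two effects oppose for this pair; the down-group effect wins (738 vs 703 kJ/mol).
B > Mg: both effects reinforce here, so B is clearly the higher of the two.
Ar > B: period and group pull opposite ways; the across-period shift dominates (1521 vs 801 kJ/mol).
Tabulated first ionization energy (kJ/mol): B 801, Mg 738, Ar 1521, Rb 403, Bi 703.
So from highest to lowest: Ar > B > Mg > Bi > Rb.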